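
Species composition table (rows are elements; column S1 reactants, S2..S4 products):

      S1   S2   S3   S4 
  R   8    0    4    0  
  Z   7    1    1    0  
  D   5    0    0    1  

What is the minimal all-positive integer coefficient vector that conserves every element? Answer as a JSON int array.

R: 1·8 = 8 | 5·0+2·4+5·0 = 8
Z: 1·7 = 7 | 5·1+2·1+5·0 = 7
D: 1·5 = 5 | 5·0+2·0+5·1 = 5
gcd(1,5,2,5) = 1

Coefficients: [1, 5, 2, 5]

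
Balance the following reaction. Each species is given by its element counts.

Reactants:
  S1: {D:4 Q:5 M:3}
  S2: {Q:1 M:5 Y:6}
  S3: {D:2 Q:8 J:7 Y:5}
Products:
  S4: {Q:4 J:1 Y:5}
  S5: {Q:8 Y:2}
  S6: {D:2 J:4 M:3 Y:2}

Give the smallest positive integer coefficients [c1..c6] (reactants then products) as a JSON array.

D: 1·4+3·0+4·2 = 12 | 4·0+3·0+6·2 = 12
Q: 1·5+3·1+4·8 = 40 | 4·4+3·8+6·0 = 40
J: 1·0+3·0+4·7 = 28 | 4·1+3·0+6·4 = 28
M: 1·3+3·5+4·0 = 18 | 4·0+3·0+6·3 = 18
Y: 1·0+3·6+4·5 = 38 | 4·5+3·2+6·2 = 38
gcd(1,3,4,4,3,6) = 1

Coefficients: [1, 3, 4, 4, 3, 6]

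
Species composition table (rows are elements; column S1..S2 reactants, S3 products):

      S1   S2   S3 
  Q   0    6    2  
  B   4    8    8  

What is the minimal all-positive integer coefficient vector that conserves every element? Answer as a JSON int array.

Coefficients: [4, 1, 3]

Q: 4·0+1·6 = 6 | 3·2 = 6
B: 4·4+1·8 = 24 | 3·8 = 24
gcd(4,1,3) = 1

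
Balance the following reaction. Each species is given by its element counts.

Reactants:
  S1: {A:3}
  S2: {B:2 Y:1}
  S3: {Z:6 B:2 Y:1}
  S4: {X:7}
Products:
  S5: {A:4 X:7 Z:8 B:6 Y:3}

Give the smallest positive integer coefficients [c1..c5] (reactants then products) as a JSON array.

Coefficients: [4, 5, 4, 3, 3]

A: 4·3+5·0+4·0+3·0 = 12 | 3·4 = 12
X: 4·0+5·0+4·0+3·7 = 21 | 3·7 = 21
Z: 4·0+5·0+4·6+3·0 = 24 | 3·8 = 24
B: 4·0+5·2+4·2+3·0 = 18 | 3·6 = 18
Y: 4·0+5·1+4·1+3·0 = 9 | 3·3 = 9
gcd(4,5,4,3,3) = 1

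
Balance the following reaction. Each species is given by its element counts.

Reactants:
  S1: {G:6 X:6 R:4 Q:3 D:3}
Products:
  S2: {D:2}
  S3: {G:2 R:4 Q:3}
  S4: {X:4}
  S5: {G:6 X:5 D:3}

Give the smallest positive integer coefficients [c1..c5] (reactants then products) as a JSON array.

Coefficients: [6, 3, 6, 4, 4]

G: 6·6 = 36 | 3·0+6·2+4·0+4·6 = 36
X: 6·6 = 36 | 3·0+6·0+4·4+4·5 = 36
R: 6·4 = 24 | 3·0+6·4+4·0+4·0 = 24
Q: 6·3 = 18 | 3·0+6·3+4·0+4·0 = 18
D: 6·3 = 18 | 3·2+6·0+4·0+4·3 = 18
gcd(6,3,6,4,4) = 1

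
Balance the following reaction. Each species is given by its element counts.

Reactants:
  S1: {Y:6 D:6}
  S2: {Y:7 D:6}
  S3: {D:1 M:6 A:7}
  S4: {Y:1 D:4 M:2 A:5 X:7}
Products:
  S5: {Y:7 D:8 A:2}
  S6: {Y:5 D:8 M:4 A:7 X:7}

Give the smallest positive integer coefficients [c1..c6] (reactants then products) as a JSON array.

Y: 4·6+1·7+2·0+6·1 = 37 | 1·7+6·5 = 37
D: 4·6+1·6+2·1+6·4 = 56 | 1·8+6·8 = 56
M: 4·0+1·0+2·6+6·2 = 24 | 1·0+6·4 = 24
A: 4·0+1·0+2·7+6·5 = 44 | 1·2+6·7 = 44
X: 4·0+1·0+2·0+6·7 = 42 | 1·0+6·7 = 42
gcd(4,1,2,6,1,6) = 1

Coefficients: [4, 1, 2, 6, 1, 6]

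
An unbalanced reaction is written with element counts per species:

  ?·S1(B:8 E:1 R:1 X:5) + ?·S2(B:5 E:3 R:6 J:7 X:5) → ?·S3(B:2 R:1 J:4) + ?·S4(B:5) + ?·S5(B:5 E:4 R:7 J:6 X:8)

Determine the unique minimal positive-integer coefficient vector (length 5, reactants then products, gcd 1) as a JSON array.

B: 2·8+6·5 = 46 | 3·2+3·5+5·5 = 46
E: 2·1+6·3 = 20 | 3·0+3·0+5·4 = 20
R: 2·1+6·6 = 38 | 3·1+3·0+5·7 = 38
J: 2·0+6·7 = 42 | 3·4+3·0+5·6 = 42
X: 2·5+6·5 = 40 | 3·0+3·0+5·8 = 40
gcd(2,6,3,3,5) = 1

Coefficients: [2, 6, 3, 3, 5]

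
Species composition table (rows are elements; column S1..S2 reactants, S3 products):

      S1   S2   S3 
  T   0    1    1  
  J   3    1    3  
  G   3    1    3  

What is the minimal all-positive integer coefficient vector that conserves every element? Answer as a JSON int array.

Coefficients: [2, 3, 3]

T: 2·0+3·1 = 3 | 3·1 = 3
J: 2·3+3·1 = 9 | 3·3 = 9
G: 2·3+3·1 = 9 | 3·3 = 9
gcd(2,3,3) = 1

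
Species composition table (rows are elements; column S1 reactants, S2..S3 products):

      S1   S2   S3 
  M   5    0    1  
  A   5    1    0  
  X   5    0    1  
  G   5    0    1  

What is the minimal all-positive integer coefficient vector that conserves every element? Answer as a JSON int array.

M: 1·5 = 5 | 5·0+5·1 = 5
A: 1·5 = 5 | 5·1+5·0 = 5
X: 1·5 = 5 | 5·0+5·1 = 5
G: 1·5 = 5 | 5·0+5·1 = 5
gcd(1,5,5) = 1

Coefficients: [1, 5, 5]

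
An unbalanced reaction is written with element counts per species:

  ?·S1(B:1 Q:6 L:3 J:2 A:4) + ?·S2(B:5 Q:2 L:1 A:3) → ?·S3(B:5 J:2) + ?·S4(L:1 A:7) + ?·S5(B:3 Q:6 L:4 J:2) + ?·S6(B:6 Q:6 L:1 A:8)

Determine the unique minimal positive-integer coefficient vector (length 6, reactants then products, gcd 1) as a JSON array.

B: 5·1+6·5 = 35 | 1·5+2·0+4·3+3·6 = 35
Q: 5·6+6·2 = 42 | 1·0+2·0+4·6+3·6 = 42
L: 5·3+6·1 = 21 | 1·0+2·1+4·4+3·1 = 21
J: 5·2+6·0 = 10 | 1·2+2·0+4·2+3·0 = 10
A: 5·4+6·3 = 38 | 1·0+2·7+4·0+3·8 = 38
gcd(5,6,1,2,4,3) = 1

Coefficients: [5, 6, 1, 2, 4, 3]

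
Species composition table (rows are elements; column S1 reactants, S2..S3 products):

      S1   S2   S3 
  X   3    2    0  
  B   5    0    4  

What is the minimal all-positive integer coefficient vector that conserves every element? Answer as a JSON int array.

X: 4·3 = 12 | 6·2+5·0 = 12
B: 4·5 = 20 | 6·0+5·4 = 20
gcd(4,6,5) = 1

Coefficients: [4, 6, 5]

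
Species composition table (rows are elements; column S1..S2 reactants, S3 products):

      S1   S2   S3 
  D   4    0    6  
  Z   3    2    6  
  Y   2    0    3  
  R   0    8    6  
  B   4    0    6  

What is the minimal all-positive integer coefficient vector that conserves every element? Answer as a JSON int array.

D: 6·4+3·0 = 24 | 4·6 = 24
Z: 6·3+3·2 = 24 | 4·6 = 24
Y: 6·2+3·0 = 12 | 4·3 = 12
R: 6·0+3·8 = 24 | 4·6 = 24
B: 6·4+3·0 = 24 | 4·6 = 24
gcd(6,3,4) = 1

Coefficients: [6, 3, 4]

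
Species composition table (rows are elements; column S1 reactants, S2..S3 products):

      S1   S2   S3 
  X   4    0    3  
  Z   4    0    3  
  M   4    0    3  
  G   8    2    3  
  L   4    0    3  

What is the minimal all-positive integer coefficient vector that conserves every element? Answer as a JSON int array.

X: 3·4 = 12 | 6·0+4·3 = 12
Z: 3·4 = 12 | 6·0+4·3 = 12
M: 3·4 = 12 | 6·0+4·3 = 12
G: 3·8 = 24 | 6·2+4·3 = 24
L: 3·4 = 12 | 6·0+4·3 = 12
gcd(3,6,4) = 1

Coefficients: [3, 6, 4]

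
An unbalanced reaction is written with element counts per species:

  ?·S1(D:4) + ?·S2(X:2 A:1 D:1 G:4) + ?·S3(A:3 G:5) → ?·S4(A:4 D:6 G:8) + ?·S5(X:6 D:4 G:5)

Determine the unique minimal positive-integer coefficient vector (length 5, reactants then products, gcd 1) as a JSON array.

X: 5·0+6·2+2·0 = 12 | 3·0+2·6 = 12
A: 5·0+6·1+2·3 = 12 | 3·4+2·0 = 12
D: 5·4+6·1+2·0 = 26 | 3·6+2·4 = 26
G: 5·0+6·4+2·5 = 34 | 3·8+2·5 = 34
gcd(5,6,2,3,2) = 1

Coefficients: [5, 6, 2, 3, 2]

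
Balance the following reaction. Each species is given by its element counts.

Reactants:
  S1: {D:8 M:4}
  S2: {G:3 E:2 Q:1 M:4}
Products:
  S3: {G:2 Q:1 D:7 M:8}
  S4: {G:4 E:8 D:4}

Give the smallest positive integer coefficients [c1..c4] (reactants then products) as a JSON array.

G: 4·0+4·3 = 12 | 4·2+1·4 = 12
E: 4·0+4·2 = 8 | 4·0+1·8 = 8
Q: 4·0+4·1 = 4 | 4·1+1·0 = 4
D: 4·8+4·0 = 32 | 4·7+1·4 = 32
M: 4·4+4·4 = 32 | 4·8+1·0 = 32
gcd(4,4,4,1) = 1

Coefficients: [4, 4, 4, 1]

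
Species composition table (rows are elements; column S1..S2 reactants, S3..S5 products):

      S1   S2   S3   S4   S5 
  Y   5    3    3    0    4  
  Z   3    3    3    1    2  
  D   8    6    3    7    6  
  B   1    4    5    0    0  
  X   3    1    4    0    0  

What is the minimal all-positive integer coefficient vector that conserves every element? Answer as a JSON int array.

Coefficients: [4, 4, 4, 2, 5]

Y: 4·5+4·3 = 32 | 4·3+2·0+5·4 = 32
Z: 4·3+4·3 = 24 | 4·3+2·1+5·2 = 24
D: 4·8+4·6 = 56 | 4·3+2·7+5·6 = 56
B: 4·1+4·4 = 20 | 4·5+2·0+5·0 = 20
X: 4·3+4·1 = 16 | 4·4+2·0+5·0 = 16
gcd(4,4,4,2,5) = 1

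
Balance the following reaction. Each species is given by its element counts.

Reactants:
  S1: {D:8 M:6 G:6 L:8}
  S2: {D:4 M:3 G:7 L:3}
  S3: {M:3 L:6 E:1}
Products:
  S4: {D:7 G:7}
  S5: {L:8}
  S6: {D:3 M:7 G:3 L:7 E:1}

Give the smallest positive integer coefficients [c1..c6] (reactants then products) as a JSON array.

D: 3·8+2·4+6·0 = 32 | 2·7+3·0+6·3 = 32
M: 3·6+2·3+6·3 = 42 | 2·0+3·0+6·7 = 42
G: 3·6+2·7+6·0 = 32 | 2·7+3·0+6·3 = 32
L: 3·8+2·3+6·6 = 66 | 2·0+3·8+6·7 = 66
E: 3·0+2·0+6·1 = 6 | 2·0+3·0+6·1 = 6
gcd(3,2,6,2,3,6) = 1

Coefficients: [3, 2, 6, 2, 3, 6]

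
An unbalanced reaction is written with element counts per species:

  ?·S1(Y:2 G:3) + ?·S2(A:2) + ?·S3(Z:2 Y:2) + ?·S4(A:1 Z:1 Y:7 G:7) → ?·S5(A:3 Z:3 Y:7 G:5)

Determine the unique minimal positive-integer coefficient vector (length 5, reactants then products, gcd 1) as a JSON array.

A: 2·0+5·2+5·0+2·1 = 12 | 4·3 = 12
Z: 2·0+5·0+5·2+2·1 = 12 | 4·3 = 12
Y: 2·2+5·0+5·2+2·7 = 28 | 4·7 = 28
G: 2·3+5·0+5·0+2·7 = 20 | 4·5 = 20
gcd(2,5,5,2,4) = 1

Coefficients: [2, 5, 5, 2, 4]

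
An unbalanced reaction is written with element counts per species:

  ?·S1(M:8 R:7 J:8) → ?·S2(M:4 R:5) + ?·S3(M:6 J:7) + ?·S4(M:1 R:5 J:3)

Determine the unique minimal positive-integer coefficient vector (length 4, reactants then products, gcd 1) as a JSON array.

M: 5·8 = 40 | 3·4+4·6+4·1 = 40
R: 5·7 = 35 | 3·5+4·0+4·5 = 35
J: 5·8 = 40 | 3·0+4·7+4·3 = 40
gcd(5,3,4,4) = 1

Coefficients: [5, 3, 4, 4]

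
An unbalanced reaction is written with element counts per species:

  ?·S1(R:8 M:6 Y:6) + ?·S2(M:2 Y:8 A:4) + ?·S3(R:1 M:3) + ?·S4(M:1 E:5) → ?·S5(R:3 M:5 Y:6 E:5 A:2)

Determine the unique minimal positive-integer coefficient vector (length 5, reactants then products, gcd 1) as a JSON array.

Coefficients: [2, 3, 2, 6, 6]

R: 2·8+3·0+2·1+6·0 = 18 | 6·3 = 18
M: 2·6+3·2+2·3+6·1 = 30 | 6·5 = 30
Y: 2·6+3·8+2·0+6·0 = 36 | 6·6 = 36
E: 2·0+3·0+2·0+6·5 = 30 | 6·5 = 30
A: 2·0+3·4+2·0+6·0 = 12 | 6·2 = 12
gcd(2,3,2,6,6) = 1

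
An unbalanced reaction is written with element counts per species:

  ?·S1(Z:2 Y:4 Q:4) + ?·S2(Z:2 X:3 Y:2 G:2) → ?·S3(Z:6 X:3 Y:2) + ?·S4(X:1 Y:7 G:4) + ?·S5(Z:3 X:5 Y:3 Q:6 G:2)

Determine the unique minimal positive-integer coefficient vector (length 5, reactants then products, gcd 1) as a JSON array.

Z: 3·2+6·2 = 18 | 2·6+2·0+2·3 = 18
X: 3·0+6·3 = 18 | 2·3+2·1+2·5 = 18
Y: 3·4+6·2 = 24 | 2·2+2·7+2·3 = 24
Q: 3·4+6·0 = 12 | 2·0+2·0+2·6 = 12
G: 3·0+6·2 = 12 | 2·0+2·4+2·2 = 12
gcd(3,6,2,2,2) = 1

Coefficients: [3, 6, 2, 2, 2]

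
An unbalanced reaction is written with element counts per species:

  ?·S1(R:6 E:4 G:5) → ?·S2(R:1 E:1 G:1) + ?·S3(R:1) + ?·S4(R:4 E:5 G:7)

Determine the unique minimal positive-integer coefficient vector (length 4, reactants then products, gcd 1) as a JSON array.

Coefficients: [2, 3, 5, 1]

R: 2·6 = 12 | 3·1+5·1+1·4 = 12
E: 2·4 = 8 | 3·1+5·0+1·5 = 8
G: 2·5 = 10 | 3·1+5·0+1·7 = 10
gcd(2,3,5,1) = 1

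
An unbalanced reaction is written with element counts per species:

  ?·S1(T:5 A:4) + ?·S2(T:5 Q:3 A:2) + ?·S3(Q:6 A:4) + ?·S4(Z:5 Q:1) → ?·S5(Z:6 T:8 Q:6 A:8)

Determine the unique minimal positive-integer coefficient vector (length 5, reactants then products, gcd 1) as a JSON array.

Z: 6·0+2·0+3·0+6·5 = 30 | 5·6 = 30
T: 6·5+2·5+3·0+6·0 = 40 | 5·8 = 40
Q: 6·0+2·3+3·6+6·1 = 30 | 5·6 = 30
A: 6·4+2·2+3·4+6·0 = 40 | 5·8 = 40
gcd(6,2,3,6,5) = 1

Coefficients: [6, 2, 3, 6, 5]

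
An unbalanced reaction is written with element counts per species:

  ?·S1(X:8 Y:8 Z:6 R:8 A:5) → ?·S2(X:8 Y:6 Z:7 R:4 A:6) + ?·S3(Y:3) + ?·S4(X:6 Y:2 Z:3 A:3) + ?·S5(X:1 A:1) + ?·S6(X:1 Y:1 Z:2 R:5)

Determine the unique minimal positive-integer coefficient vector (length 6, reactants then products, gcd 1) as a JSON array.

X: 3·8 = 24 | 1·8+4·0+1·6+6·1+4·1 = 24
Y: 3·8 = 24 | 1·6+4·3+1·2+6·0+4·1 = 24
Z: 3·6 = 18 | 1·7+4·0+1·3+6·0+4·2 = 18
R: 3·8 = 24 | 1·4+4·0+1·0+6·0+4·5 = 24
A: 3·5 = 15 | 1·6+4·0+1·3+6·1+4·0 = 15
gcd(3,1,4,1,6,4) = 1

Coefficients: [3, 1, 4, 1, 6, 4]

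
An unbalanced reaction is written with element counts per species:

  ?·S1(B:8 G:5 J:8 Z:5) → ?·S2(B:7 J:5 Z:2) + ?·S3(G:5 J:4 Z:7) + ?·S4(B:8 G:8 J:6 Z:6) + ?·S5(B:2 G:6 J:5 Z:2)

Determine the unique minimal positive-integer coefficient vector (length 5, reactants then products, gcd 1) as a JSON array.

Coefficients: [5, 4, 1, 1, 2]

B: 5·8 = 40 | 4·7+1·0+1·8+2·2 = 40
G: 5·5 = 25 | 4·0+1·5+1·8+2·6 = 25
J: 5·8 = 40 | 4·5+1·4+1·6+2·5 = 40
Z: 5·5 = 25 | 4·2+1·7+1·6+2·2 = 25
gcd(5,4,1,1,2) = 1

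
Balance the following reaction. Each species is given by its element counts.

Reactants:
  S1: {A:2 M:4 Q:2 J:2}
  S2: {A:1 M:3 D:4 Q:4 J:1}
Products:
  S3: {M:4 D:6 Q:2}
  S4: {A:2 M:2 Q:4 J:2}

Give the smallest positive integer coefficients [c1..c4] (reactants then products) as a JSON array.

A: 2·2+6·1 = 10 | 4·0+5·2 = 10
M: 2·4+6·3 = 26 | 4·4+5·2 = 26
D: 2·0+6·4 = 24 | 4·6+5·0 = 24
Q: 2·2+6·4 = 28 | 4·2+5·4 = 28
J: 2·2+6·1 = 10 | 4·0+5·2 = 10
gcd(2,6,4,5) = 1

Coefficients: [2, 6, 4, 5]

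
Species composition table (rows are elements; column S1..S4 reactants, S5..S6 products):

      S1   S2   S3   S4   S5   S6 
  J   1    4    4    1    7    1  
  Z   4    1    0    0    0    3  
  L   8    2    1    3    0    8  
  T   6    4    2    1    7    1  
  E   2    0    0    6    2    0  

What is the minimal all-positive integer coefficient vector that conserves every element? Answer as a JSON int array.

J: 2·1+4·4+5·4+1·1 = 39 | 5·7+4·1 = 39
Z: 2·4+4·1+5·0+1·0 = 12 | 5·0+4·3 = 12
L: 2·8+4·2+5·1+1·3 = 32 | 5·0+4·8 = 32
T: 2·6+4·4+5·2+1·1 = 39 | 5·7+4·1 = 39
E: 2·2+4·0+5·0+1·6 = 10 | 5·2+4·0 = 10
gcd(2,4,5,1,5,4) = 1

Coefficients: [2, 4, 5, 1, 5, 4]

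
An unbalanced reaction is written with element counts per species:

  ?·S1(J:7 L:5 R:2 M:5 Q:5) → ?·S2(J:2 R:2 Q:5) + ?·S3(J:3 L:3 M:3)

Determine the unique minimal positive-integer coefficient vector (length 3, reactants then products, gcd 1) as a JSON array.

J: 3·7 = 21 | 3·2+5·3 = 21
L: 3·5 = 15 | 3·0+5·3 = 15
R: 3·2 = 6 | 3·2+5·0 = 6
M: 3·5 = 15 | 3·0+5·3 = 15
Q: 3·5 = 15 | 3·5+5·0 = 15
gcd(3,3,5) = 1

Coefficients: [3, 3, 5]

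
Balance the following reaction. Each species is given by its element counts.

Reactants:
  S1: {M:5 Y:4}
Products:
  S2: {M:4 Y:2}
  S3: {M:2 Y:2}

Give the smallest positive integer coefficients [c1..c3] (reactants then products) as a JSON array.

Coefficients: [2, 1, 3]

M: 2·5 = 10 | 1·4+3·2 = 10
Y: 2·4 = 8 | 1·2+3·2 = 8
gcd(2,1,3) = 1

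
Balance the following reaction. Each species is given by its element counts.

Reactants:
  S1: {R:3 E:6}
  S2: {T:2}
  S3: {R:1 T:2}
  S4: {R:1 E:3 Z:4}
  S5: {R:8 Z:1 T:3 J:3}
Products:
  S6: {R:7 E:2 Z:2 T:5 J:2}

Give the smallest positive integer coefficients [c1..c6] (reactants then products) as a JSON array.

Coefficients: [1, 4, 5, 2, 4, 6]

R: 1·3+4·0+5·1+2·1+4·8 = 42 | 6·7 = 42
E: 1·6+4·0+5·0+2·3+4·0 = 12 | 6·2 = 12
Z: 1·0+4·0+5·0+2·4+4·1 = 12 | 6·2 = 12
T: 1·0+4·2+5·2+2·0+4·3 = 30 | 6·5 = 30
J: 1·0+4·0+5·0+2·0+4·3 = 12 | 6·2 = 12
gcd(1,4,5,2,4,6) = 1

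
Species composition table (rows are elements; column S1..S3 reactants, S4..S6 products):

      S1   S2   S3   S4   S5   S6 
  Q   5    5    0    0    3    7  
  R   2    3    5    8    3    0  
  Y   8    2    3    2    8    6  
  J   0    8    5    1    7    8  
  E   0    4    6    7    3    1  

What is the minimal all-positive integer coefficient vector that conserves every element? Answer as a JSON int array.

Q: 4·5+5·5+4·0 = 45 | 5·0+1·3+6·7 = 45
R: 4·2+5·3+4·5 = 43 | 5·8+1·3+6·0 = 43
Y: 4·8+5·2+4·3 = 54 | 5·2+1·8+6·6 = 54
J: 4·0+5·8+4·5 = 60 | 5·1+1·7+6·8 = 60
E: 4·0+5·4+4·6 = 44 | 5·7+1·3+6·1 = 44
gcd(4,5,4,5,1,6) = 1

Coefficients: [4, 5, 4, 5, 1, 6]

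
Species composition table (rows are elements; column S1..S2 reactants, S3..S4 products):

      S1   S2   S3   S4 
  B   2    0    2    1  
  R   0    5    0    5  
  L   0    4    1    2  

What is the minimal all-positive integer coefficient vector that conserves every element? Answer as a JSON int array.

Coefficients: [5, 2, 4, 2]

B: 5·2+2·0 = 10 | 4·2+2·1 = 10
R: 5·0+2·5 = 10 | 4·0+2·5 = 10
L: 5·0+2·4 = 8 | 4·1+2·2 = 8
gcd(5,2,4,2) = 1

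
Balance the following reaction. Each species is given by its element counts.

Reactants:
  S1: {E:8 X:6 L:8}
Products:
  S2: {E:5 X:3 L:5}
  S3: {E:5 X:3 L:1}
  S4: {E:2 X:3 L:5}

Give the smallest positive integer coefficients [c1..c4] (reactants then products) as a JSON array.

Coefficients: [6, 5, 3, 4]

E: 6·8 = 48 | 5·5+3·5+4·2 = 48
X: 6·6 = 36 | 5·3+3·3+4·3 = 36
L: 6·8 = 48 | 5·5+3·1+4·5 = 48
gcd(6,5,3,4) = 1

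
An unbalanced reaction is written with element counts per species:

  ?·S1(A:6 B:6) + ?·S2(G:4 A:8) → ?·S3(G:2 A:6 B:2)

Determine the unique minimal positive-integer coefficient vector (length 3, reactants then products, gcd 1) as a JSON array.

Coefficients: [2, 3, 6]

G: 2·0+3·4 = 12 | 6·2 = 12
A: 2·6+3·8 = 36 | 6·6 = 36
B: 2·6+3·0 = 12 | 6·2 = 12
gcd(2,3,6) = 1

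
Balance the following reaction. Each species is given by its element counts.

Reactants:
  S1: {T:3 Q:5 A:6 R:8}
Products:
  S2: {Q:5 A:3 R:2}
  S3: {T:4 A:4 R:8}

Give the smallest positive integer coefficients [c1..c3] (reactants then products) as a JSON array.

Coefficients: [4, 4, 3]

T: 4·3 = 12 | 4·0+3·4 = 12
Q: 4·5 = 20 | 4·5+3·0 = 20
A: 4·6 = 24 | 4·3+3·4 = 24
R: 4·8 = 32 | 4·2+3·8 = 32
gcd(4,4,3) = 1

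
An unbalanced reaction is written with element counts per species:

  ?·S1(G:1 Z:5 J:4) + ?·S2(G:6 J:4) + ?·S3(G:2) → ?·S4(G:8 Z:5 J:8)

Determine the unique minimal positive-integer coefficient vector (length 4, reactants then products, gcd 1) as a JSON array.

Coefficients: [2, 2, 1, 2]

G: 2·1+2·6+1·2 = 16 | 2·8 = 16
Z: 2·5+2·0+1·0 = 10 | 2·5 = 10
J: 2·4+2·4+1·0 = 16 | 2·8 = 16
gcd(2,2,1,2) = 1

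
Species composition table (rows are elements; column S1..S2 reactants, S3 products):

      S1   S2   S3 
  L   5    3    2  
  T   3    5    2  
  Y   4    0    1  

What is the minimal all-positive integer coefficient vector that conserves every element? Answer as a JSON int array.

L: 1·5+1·3 = 8 | 4·2 = 8
T: 1·3+1·5 = 8 | 4·2 = 8
Y: 1·4+1·0 = 4 | 4·1 = 4
gcd(1,1,4) = 1

Coefficients: [1, 1, 4]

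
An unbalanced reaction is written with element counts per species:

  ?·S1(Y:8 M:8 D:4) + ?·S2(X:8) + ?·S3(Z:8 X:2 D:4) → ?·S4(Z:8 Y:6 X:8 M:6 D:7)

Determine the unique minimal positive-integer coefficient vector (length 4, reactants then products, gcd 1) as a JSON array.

Coefficients: [3, 3, 4, 4]

Z: 3·0+3·0+4·8 = 32 | 4·8 = 32
Y: 3·8+3·0+4·0 = 24 | 4·6 = 24
X: 3·0+3·8+4·2 = 32 | 4·8 = 32
M: 3·8+3·0+4·0 = 24 | 4·6 = 24
D: 3·4+3·0+4·4 = 28 | 4·7 = 28
gcd(3,3,4,4) = 1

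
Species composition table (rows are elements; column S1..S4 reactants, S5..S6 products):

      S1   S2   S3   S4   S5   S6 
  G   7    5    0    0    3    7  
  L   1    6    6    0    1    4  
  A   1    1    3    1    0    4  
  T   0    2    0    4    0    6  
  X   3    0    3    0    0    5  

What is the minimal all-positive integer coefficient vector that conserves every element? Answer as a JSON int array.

G: 4·7+1·5+1·0+4·0 = 33 | 4·3+3·7 = 33
L: 4·1+1·6+1·6+4·0 = 16 | 4·1+3·4 = 16
A: 4·1+1·1+1·3+4·1 = 12 | 4·0+3·4 = 12
T: 4·0+1·2+1·0+4·4 = 18 | 4·0+3·6 = 18
X: 4·3+1·0+1·3+4·0 = 15 | 4·0+3·5 = 15
gcd(4,1,1,4,4,3) = 1

Coefficients: [4, 1, 1, 4, 4, 3]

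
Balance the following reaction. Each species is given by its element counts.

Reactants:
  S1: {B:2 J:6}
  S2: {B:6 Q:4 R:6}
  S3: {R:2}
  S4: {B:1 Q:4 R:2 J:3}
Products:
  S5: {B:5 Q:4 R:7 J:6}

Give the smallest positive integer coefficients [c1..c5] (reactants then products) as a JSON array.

Coefficients: [3, 2, 6, 2, 4]

B: 3·2+2·6+6·0+2·1 = 20 | 4·5 = 20
Q: 3·0+2·4+6·0+2·4 = 16 | 4·4 = 16
R: 3·0+2·6+6·2+2·2 = 28 | 4·7 = 28
J: 3·6+2·0+6·0+2·3 = 24 | 4·6 = 24
gcd(3,2,6,2,4) = 1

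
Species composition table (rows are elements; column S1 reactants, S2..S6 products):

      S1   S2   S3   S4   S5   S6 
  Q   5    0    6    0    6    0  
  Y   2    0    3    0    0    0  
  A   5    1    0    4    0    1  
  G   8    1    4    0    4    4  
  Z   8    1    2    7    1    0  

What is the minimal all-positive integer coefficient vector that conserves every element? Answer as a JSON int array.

Q: 6·5 = 30 | 4·0+4·6+5·0+1·6+6·0 = 30
Y: 6·2 = 12 | 4·0+4·3+5·0+1·0+6·0 = 12
A: 6·5 = 30 | 4·1+4·0+5·4+1·0+6·1 = 30
G: 6·8 = 48 | 4·1+4·4+5·0+1·4+6·4 = 48
Z: 6·8 = 48 | 4·1+4·2+5·7+1·1+6·0 = 48
gcd(6,4,4,5,1,6) = 1

Coefficients: [6, 4, 4, 5, 1, 6]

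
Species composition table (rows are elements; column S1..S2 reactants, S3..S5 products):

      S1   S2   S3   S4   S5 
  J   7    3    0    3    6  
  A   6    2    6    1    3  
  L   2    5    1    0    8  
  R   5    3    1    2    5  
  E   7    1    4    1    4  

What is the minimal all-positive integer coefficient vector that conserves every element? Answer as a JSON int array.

J: 3·7+4·3 = 33 | 2·0+5·3+3·6 = 33
A: 3·6+4·2 = 26 | 2·6+5·1+3·3 = 26
L: 3·2+4·5 = 26 | 2·1+5·0+3·8 = 26
R: 3·5+4·3 = 27 | 2·1+5·2+3·5 = 27
E: 3·7+4·1 = 25 | 2·4+5·1+3·4 = 25
gcd(3,4,2,5,3) = 1

Coefficients: [3, 4, 2, 5, 3]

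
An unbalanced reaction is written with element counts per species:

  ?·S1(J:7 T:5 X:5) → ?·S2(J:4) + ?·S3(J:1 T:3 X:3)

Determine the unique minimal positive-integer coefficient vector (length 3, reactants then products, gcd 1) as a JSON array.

Coefficients: [3, 4, 5]

J: 3·7 = 21 | 4·4+5·1 = 21
T: 3·5 = 15 | 4·0+5·3 = 15
X: 3·5 = 15 | 4·0+5·3 = 15
gcd(3,4,5) = 1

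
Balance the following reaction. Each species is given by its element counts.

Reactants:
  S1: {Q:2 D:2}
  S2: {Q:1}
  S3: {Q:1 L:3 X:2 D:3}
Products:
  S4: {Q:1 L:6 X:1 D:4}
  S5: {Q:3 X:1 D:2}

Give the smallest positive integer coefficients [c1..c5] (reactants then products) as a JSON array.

Coefficients: [2, 4, 2, 1, 3]

Q: 2·2+4·1+2·1 = 10 | 1·1+3·3 = 10
L: 2·0+4·0+2·3 = 6 | 1·6+3·0 = 6
X: 2·0+4·0+2·2 = 4 | 1·1+3·1 = 4
D: 2·2+4·0+2·3 = 10 | 1·4+3·2 = 10
gcd(2,4,2,1,3) = 1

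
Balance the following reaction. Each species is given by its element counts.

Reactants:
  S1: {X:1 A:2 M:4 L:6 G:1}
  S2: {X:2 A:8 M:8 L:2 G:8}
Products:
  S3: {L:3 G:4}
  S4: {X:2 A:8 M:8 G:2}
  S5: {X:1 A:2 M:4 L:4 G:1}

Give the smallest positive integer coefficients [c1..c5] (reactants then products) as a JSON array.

X: 5·1+4·2 = 13 | 6·0+4·2+5·1 = 13
A: 5·2+4·8 = 42 | 6·0+4·8+5·2 = 42
M: 5·4+4·8 = 52 | 6·0+4·8+5·4 = 52
L: 5·6+4·2 = 38 | 6·3+4·0+5·4 = 38
G: 5·1+4·8 = 37 | 6·4+4·2+5·1 = 37
gcd(5,4,6,4,5) = 1

Coefficients: [5, 4, 6, 4, 5]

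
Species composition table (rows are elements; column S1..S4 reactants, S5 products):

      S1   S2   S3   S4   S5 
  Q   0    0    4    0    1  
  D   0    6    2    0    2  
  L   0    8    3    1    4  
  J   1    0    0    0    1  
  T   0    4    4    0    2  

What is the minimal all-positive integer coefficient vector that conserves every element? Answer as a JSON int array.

Q: 4·0+1·0+1·4+5·0 = 4 | 4·1 = 4
D: 4·0+1·6+1·2+5·0 = 8 | 4·2 = 8
L: 4·0+1·8+1·3+5·1 = 16 | 4·4 = 16
J: 4·1+1·0+1·0+5·0 = 4 | 4·1 = 4
T: 4·0+1·4+1·4+5·0 = 8 | 4·2 = 8
gcd(4,1,1,5,4) = 1

Coefficients: [4, 1, 1, 5, 4]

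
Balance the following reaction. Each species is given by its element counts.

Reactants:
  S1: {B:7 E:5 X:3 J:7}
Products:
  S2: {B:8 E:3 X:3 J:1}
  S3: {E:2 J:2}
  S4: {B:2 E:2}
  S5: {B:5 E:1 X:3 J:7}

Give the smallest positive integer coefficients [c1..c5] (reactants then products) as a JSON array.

B: 5·7 = 35 | 2·8+6·0+2·2+3·5 = 35
E: 5·5 = 25 | 2·3+6·2+2·2+3·1 = 25
X: 5·3 = 15 | 2·3+6·0+2·0+3·3 = 15
J: 5·7 = 35 | 2·1+6·2+2·0+3·7 = 35
gcd(5,2,6,2,3) = 1

Coefficients: [5, 2, 6, 2, 3]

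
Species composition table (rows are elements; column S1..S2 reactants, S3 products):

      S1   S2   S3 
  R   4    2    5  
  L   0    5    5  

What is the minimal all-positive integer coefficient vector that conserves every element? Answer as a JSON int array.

R: 3·4+4·2 = 20 | 4·5 = 20
L: 3·0+4·5 = 20 | 4·5 = 20
gcd(3,4,4) = 1

Coefficients: [3, 4, 4]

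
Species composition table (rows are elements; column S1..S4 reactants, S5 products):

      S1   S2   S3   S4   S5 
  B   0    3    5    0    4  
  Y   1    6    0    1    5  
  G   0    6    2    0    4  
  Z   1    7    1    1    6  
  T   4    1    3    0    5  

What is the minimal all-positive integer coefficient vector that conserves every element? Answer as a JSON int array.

Coefficients: [3, 2, 2, 5, 4]

B: 3·0+2·3+2·5+5·0 = 16 | 4·4 = 16
Y: 3·1+2·6+2·0+5·1 = 20 | 4·5 = 20
G: 3·0+2·6+2·2+5·0 = 16 | 4·4 = 16
Z: 3·1+2·7+2·1+5·1 = 24 | 4·6 = 24
T: 3·4+2·1+2·3+5·0 = 20 | 4·5 = 20
gcd(3,2,2,5,4) = 1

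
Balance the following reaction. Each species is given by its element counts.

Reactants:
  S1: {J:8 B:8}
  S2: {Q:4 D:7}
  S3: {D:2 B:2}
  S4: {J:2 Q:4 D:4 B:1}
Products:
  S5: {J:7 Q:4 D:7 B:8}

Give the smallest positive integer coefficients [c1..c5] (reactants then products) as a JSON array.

Coefficients: [3, 2, 3, 2, 4]

J: 3·8+2·0+3·0+2·2 = 28 | 4·7 = 28
Q: 3·0+2·4+3·0+2·4 = 16 | 4·4 = 16
D: 3·0+2·7+3·2+2·4 = 28 | 4·7 = 28
B: 3·8+2·0+3·2+2·1 = 32 | 4·8 = 32
gcd(3,2,3,2,4) = 1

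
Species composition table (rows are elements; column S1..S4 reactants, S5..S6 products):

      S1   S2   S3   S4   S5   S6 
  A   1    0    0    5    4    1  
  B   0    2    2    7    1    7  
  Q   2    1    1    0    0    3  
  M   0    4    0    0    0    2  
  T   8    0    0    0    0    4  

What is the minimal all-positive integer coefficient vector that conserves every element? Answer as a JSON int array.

A: 1·1+1·0+3·0+1·5 = 6 | 1·4+2·1 = 6
B: 1·0+1·2+3·2+1·7 = 15 | 1·1+2·7 = 15
Q: 1·2+1·1+3·1+1·0 = 6 | 1·0+2·3 = 6
M: 1·0+1·4+3·0+1·0 = 4 | 1·0+2·2 = 4
T: 1·8+1·0+3·0+1·0 = 8 | 1·0+2·4 = 8
gcd(1,1,3,1,1,2) = 1

Coefficients: [1, 1, 3, 1, 1, 2]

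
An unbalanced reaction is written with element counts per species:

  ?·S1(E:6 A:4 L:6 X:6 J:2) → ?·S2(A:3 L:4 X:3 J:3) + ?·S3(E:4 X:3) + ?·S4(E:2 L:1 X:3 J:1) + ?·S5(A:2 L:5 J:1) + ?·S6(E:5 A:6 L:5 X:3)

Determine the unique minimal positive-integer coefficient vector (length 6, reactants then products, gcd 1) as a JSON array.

E: 6·6 = 36 | 2·0+5·4+3·2+3·0+2·5 = 36
A: 6·4 = 24 | 2·3+5·0+3·0+3·2+2·6 = 24
L: 6·6 = 36 | 2·4+5·0+3·1+3·5+2·5 = 36
X: 6·6 = 36 | 2·3+5·3+3·3+3·0+2·3 = 36
J: 6·2 = 12 | 2·3+5·0+3·1+3·1+2·0 = 12
gcd(6,2,5,3,3,2) = 1

Coefficients: [6, 2, 5, 3, 3, 2]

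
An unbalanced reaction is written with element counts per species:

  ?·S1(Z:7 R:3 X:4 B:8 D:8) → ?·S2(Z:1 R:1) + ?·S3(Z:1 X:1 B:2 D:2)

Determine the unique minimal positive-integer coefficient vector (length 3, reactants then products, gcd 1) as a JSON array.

Z: 1·7 = 7 | 3·1+4·1 = 7
R: 1·3 = 3 | 3·1+4·0 = 3
X: 1·4 = 4 | 3·0+4·1 = 4
B: 1·8 = 8 | 3·0+4·2 = 8
D: 1·8 = 8 | 3·0+4·2 = 8
gcd(1,3,4) = 1

Coefficients: [1, 3, 4]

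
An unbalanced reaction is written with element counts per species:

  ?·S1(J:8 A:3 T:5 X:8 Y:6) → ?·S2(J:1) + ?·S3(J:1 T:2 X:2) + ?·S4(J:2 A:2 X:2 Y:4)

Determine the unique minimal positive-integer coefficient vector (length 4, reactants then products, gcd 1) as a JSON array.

J: 2·8 = 16 | 5·1+5·1+3·2 = 16
A: 2·3 = 6 | 5·0+5·0+3·2 = 6
T: 2·5 = 10 | 5·0+5·2+3·0 = 10
X: 2·8 = 16 | 5·0+5·2+3·2 = 16
Y: 2·6 = 12 | 5·0+5·0+3·4 = 12
gcd(2,5,5,3) = 1

Coefficients: [2, 5, 5, 3]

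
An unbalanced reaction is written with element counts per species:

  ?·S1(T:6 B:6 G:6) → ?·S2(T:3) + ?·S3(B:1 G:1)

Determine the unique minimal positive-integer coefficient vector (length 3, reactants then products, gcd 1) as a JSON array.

Coefficients: [1, 2, 6]

T: 1·6 = 6 | 2·3+6·0 = 6
B: 1·6 = 6 | 2·0+6·1 = 6
G: 1·6 = 6 | 2·0+6·1 = 6
gcd(1,2,6) = 1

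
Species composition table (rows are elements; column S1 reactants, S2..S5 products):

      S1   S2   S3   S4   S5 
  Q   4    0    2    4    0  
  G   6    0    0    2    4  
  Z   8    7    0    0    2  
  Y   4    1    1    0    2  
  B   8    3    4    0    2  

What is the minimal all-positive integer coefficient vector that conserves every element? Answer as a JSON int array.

Coefficients: [5, 4, 4, 3, 6]

Q: 5·4 = 20 | 4·0+4·2+3·4+6·0 = 20
G: 5·6 = 30 | 4·0+4·0+3·2+6·4 = 30
Z: 5·8 = 40 | 4·7+4·0+3·0+6·2 = 40
Y: 5·4 = 20 | 4·1+4·1+3·0+6·2 = 20
B: 5·8 = 40 | 4·3+4·4+3·0+6·2 = 40
gcd(5,4,4,3,6) = 1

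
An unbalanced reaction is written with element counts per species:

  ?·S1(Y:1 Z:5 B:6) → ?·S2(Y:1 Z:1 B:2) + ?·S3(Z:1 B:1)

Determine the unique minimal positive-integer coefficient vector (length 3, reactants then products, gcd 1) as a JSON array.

Coefficients: [1, 1, 4]

Y: 1·1 = 1 | 1·1+4·0 = 1
Z: 1·5 = 5 | 1·1+4·1 = 5
B: 1·6 = 6 | 1·2+4·1 = 6
gcd(1,1,4) = 1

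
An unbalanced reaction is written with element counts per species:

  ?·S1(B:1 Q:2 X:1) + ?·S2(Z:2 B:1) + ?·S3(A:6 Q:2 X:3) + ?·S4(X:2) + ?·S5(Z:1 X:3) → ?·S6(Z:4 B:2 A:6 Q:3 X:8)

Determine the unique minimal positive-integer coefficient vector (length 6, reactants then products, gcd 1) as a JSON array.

Coefficients: [2, 6, 4, 3, 4, 4]

Z: 2·0+6·2+4·0+3·0+4·1 = 16 | 4·4 = 16
B: 2·1+6·1+4·0+3·0+4·0 = 8 | 4·2 = 8
A: 2·0+6·0+4·6+3·0+4·0 = 24 | 4·6 = 24
Q: 2·2+6·0+4·2+3·0+4·0 = 12 | 4·3 = 12
X: 2·1+6·0+4·3+3·2+4·3 = 32 | 4·8 = 32
gcd(2,6,4,3,4,4) = 1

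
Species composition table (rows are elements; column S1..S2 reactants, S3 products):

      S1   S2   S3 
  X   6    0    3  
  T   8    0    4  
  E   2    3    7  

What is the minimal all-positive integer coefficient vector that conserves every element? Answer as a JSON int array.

X: 1·6+4·0 = 6 | 2·3 = 6
T: 1·8+4·0 = 8 | 2·4 = 8
E: 1·2+4·3 = 14 | 2·7 = 14
gcd(1,4,2) = 1

Coefficients: [1, 4, 2]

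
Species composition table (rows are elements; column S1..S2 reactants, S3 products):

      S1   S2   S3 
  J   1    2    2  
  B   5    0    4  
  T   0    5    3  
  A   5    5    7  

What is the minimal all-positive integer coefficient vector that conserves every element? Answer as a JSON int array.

Coefficients: [4, 3, 5]

J: 4·1+3·2 = 10 | 5·2 = 10
B: 4·5+3·0 = 20 | 5·4 = 20
T: 4·0+3·5 = 15 | 5·3 = 15
A: 4·5+3·5 = 35 | 5·7 = 35
gcd(4,3,5) = 1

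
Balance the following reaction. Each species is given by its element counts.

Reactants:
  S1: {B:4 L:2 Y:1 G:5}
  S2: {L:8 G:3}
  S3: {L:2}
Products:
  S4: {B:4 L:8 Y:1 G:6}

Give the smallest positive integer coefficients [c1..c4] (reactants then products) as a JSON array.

B: 3·4+1·0+5·0 = 12 | 3·4 = 12
L: 3·2+1·8+5·2 = 24 | 3·8 = 24
Y: 3·1+1·0+5·0 = 3 | 3·1 = 3
G: 3·5+1·3+5·0 = 18 | 3·6 = 18
gcd(3,1,5,3) = 1

Coefficients: [3, 1, 5, 3]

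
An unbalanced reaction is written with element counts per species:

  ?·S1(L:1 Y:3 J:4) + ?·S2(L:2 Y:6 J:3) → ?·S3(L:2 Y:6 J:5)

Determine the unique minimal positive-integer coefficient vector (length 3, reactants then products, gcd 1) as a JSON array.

Coefficients: [4, 3, 5]

L: 4·1+3·2 = 10 | 5·2 = 10
Y: 4·3+3·6 = 30 | 5·6 = 30
J: 4·4+3·3 = 25 | 5·5 = 25
gcd(4,3,5) = 1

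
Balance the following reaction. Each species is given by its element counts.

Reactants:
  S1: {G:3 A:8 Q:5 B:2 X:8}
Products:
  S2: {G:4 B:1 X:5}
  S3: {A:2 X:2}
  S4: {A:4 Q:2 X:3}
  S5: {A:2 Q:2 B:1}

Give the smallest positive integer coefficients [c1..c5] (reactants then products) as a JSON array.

Coefficients: [4, 3, 1, 5, 5]

G: 4·3 = 12 | 3·4+1·0+5·0+5·0 = 12
A: 4·8 = 32 | 3·0+1·2+5·4+5·2 = 32
Q: 4·5 = 20 | 3·0+1·0+5·2+5·2 = 20
B: 4·2 = 8 | 3·1+1·0+5·0+5·1 = 8
X: 4·8 = 32 | 3·5+1·2+5·3+5·0 = 32
gcd(4,3,1,5,5) = 1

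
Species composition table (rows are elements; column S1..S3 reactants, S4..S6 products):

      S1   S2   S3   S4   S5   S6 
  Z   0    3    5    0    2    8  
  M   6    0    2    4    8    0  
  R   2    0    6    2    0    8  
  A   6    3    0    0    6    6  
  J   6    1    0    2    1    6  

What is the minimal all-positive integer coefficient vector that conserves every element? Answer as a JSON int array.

Z: 6·0+6·3+6·5 = 48 | 4·0+4·2+5·8 = 48
M: 6·6+6·0+6·2 = 48 | 4·4+4·8+5·0 = 48
R: 6·2+6·0+6·6 = 48 | 4·2+4·0+5·8 = 48
A: 6·6+6·3+6·0 = 54 | 4·0+4·6+5·6 = 54
J: 6·6+6·1+6·0 = 42 | 4·2+4·1+5·6 = 42
gcd(6,6,6,4,4,5) = 1

Coefficients: [6, 6, 6, 4, 4, 5]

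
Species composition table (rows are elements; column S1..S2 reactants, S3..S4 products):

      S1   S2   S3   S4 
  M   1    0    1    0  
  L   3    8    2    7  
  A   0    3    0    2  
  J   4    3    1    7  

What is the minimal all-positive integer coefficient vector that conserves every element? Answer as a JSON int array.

M: 5·1+2·0 = 5 | 5·1+3·0 = 5
L: 5·3+2·8 = 31 | 5·2+3·7 = 31
A: 5·0+2·3 = 6 | 5·0+3·2 = 6
J: 5·4+2·3 = 26 | 5·1+3·7 = 26
gcd(5,2,5,3) = 1

Coefficients: [5, 2, 5, 3]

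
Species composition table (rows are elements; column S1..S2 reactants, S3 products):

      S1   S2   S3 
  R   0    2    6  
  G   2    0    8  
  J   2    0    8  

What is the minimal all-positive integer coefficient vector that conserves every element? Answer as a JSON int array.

R: 4·0+3·2 = 6 | 1·6 = 6
G: 4·2+3·0 = 8 | 1·8 = 8
J: 4·2+3·0 = 8 | 1·8 = 8
gcd(4,3,1) = 1

Coefficients: [4, 3, 1]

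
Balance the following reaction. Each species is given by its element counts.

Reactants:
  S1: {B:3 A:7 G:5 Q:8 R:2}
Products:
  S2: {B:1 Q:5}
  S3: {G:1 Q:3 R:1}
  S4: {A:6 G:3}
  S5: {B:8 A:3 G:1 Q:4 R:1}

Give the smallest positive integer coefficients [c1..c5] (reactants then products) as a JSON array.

Coefficients: [3, 1, 5, 3, 1]

B: 3·3 = 9 | 1·1+5·0+3·0+1·8 = 9
A: 3·7 = 21 | 1·0+5·0+3·6+1·3 = 21
G: 3·5 = 15 | 1·0+5·1+3·3+1·1 = 15
Q: 3·8 = 24 | 1·5+5·3+3·0+1·4 = 24
R: 3·2 = 6 | 1·0+5·1+3·0+1·1 = 6
gcd(3,1,5,3,1) = 1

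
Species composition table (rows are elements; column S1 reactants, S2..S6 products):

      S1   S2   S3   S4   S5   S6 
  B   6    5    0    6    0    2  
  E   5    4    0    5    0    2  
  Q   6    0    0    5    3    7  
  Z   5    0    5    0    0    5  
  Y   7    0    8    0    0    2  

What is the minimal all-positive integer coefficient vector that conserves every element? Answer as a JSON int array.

Coefficients: [6, 2, 5, 4, 3, 1]

B: 6·6 = 36 | 2·5+5·0+4·6+3·0+1·2 = 36
E: 6·5 = 30 | 2·4+5·0+4·5+3·0+1·2 = 30
Q: 6·6 = 36 | 2·0+5·0+4·5+3·3+1·7 = 36
Z: 6·5 = 30 | 2·0+5·5+4·0+3·0+1·5 = 30
Y: 6·7 = 42 | 2·0+5·8+4·0+3·0+1·2 = 42
gcd(6,2,5,4,3,1) = 1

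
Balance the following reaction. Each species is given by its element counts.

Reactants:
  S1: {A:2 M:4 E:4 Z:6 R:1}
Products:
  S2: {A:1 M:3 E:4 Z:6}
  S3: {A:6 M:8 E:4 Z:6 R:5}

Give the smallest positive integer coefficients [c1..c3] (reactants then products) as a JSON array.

A: 5·2 = 10 | 4·1+1·6 = 10
M: 5·4 = 20 | 4·3+1·8 = 20
E: 5·4 = 20 | 4·4+1·4 = 20
Z: 5·6 = 30 | 4·6+1·6 = 30
R: 5·1 = 5 | 4·0+1·5 = 5
gcd(5,4,1) = 1

Coefficients: [5, 4, 1]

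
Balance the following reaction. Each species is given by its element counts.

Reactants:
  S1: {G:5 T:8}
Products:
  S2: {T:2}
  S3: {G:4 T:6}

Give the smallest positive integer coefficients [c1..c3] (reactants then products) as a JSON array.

G: 4·5 = 20 | 1·0+5·4 = 20
T: 4·8 = 32 | 1·2+5·6 = 32
gcd(4,1,5) = 1

Coefficients: [4, 1, 5]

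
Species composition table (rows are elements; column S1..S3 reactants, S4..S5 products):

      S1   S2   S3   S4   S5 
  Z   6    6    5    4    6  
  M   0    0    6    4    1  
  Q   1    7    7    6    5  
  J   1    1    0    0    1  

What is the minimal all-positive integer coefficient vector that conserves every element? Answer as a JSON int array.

Coefficients: [1, 3, 4, 5, 4]

Z: 1·6+3·6+4·5 = 44 | 5·4+4·6 = 44
M: 1·0+3·0+4·6 = 24 | 5·4+4·1 = 24
Q: 1·1+3·7+4·7 = 50 | 5·6+4·5 = 50
J: 1·1+3·1+4·0 = 4 | 5·0+4·1 = 4
gcd(1,3,4,5,4) = 1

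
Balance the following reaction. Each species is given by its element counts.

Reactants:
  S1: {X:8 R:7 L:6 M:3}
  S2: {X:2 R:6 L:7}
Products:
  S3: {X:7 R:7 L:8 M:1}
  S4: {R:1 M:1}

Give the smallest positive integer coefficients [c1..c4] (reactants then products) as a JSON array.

X: 3·8+2·2 = 28 | 4·7+5·0 = 28
R: 3·7+2·6 = 33 | 4·7+5·1 = 33
L: 3·6+2·7 = 32 | 4·8+5·0 = 32
M: 3·3+2·0 = 9 | 4·1+5·1 = 9
gcd(3,2,4,5) = 1

Coefficients: [3, 2, 4, 5]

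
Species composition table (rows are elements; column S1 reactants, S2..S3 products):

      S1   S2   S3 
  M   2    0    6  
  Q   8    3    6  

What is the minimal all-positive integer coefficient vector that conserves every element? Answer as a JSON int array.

M: 3·2 = 6 | 6·0+1·6 = 6
Q: 3·8 = 24 | 6·3+1·6 = 24
gcd(3,6,1) = 1

Coefficients: [3, 6, 1]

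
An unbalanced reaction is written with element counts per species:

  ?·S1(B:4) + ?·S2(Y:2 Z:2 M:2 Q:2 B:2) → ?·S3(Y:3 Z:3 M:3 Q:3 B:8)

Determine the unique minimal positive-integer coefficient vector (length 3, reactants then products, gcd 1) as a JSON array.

Y: 5·0+6·2 = 12 | 4·3 = 12
Z: 5·0+6·2 = 12 | 4·3 = 12
M: 5·0+6·2 = 12 | 4·3 = 12
Q: 5·0+6·2 = 12 | 4·3 = 12
B: 5·4+6·2 = 32 | 4·8 = 32
gcd(5,6,4) = 1

Coefficients: [5, 6, 4]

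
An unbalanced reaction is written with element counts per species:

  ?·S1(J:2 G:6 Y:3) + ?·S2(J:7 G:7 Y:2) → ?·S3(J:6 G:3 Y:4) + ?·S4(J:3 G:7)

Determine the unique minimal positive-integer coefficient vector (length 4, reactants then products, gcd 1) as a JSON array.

Coefficients: [2, 5, 4, 5]

J: 2·2+5·7 = 39 | 4·6+5·3 = 39
G: 2·6+5·7 = 47 | 4·3+5·7 = 47
Y: 2·3+5·2 = 16 | 4·4+5·0 = 16
gcd(2,5,4,5) = 1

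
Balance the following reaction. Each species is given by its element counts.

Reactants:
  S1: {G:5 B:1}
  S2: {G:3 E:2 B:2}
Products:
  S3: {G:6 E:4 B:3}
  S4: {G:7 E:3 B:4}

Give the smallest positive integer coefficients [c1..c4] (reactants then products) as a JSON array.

Coefficients: [1, 5, 1, 2]

G: 1·5+5·3 = 20 | 1·6+2·7 = 20
E: 1·0+5·2 = 10 | 1·4+2·3 = 10
B: 1·1+5·2 = 11 | 1·3+2·4 = 11
gcd(1,5,1,2) = 1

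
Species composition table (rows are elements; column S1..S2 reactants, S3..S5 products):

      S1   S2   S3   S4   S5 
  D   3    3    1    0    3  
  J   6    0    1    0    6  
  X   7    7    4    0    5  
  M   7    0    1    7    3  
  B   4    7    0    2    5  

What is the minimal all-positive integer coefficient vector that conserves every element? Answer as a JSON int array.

Coefficients: [6, 1, 6, 3, 5]

D: 6·3+1·3 = 21 | 6·1+3·0+5·3 = 21
J: 6·6+1·0 = 36 | 6·1+3·0+5·6 = 36
X: 6·7+1·7 = 49 | 6·4+3·0+5·5 = 49
M: 6·7+1·0 = 42 | 6·1+3·7+5·3 = 42
B: 6·4+1·7 = 31 | 6·0+3·2+5·5 = 31
gcd(6,1,6,3,5) = 1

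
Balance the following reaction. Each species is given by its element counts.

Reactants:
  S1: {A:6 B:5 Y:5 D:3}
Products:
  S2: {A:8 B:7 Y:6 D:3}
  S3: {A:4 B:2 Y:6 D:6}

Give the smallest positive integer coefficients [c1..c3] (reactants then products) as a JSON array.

Coefficients: [6, 4, 1]

A: 6·6 = 36 | 4·8+1·4 = 36
B: 6·5 = 30 | 4·7+1·2 = 30
Y: 6·5 = 30 | 4·6+1·6 = 30
D: 6·3 = 18 | 4·3+1·6 = 18
gcd(6,4,1) = 1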